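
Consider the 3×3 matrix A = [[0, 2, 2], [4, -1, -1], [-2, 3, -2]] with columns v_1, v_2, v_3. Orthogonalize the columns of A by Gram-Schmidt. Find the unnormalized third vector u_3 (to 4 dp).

u_3 = (2.2222, -0.8889, -1.7778)

q_1 = v_1/‖v_1‖ = (0, 4, -2)/4.4721 = (0.0000, 0.8944, -0.4472).
r_{12} = q_1·v_2 = -2.2361.
u_2 = v_2 + 2.2361·q_1 = (2.0000, 1.0000, 2.0000).
‖u_2‖ = 3.0000, so q_2 = (0.6667, 0.3333, 0.6667).
r_{13} = q_1·v_3 = 0.0000; r_{23} = q_2·v_3 = -0.3333.
u_3 = v_3 + 0.0000·q_1 + 0.3333·q_2 = (2.2222, -0.8889, -1.7778).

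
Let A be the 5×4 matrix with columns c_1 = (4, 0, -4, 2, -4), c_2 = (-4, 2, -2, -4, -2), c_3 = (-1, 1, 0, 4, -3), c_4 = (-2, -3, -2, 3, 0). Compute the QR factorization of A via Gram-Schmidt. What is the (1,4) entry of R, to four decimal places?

q_1 = c_1/‖c_1‖ = (4, 0, -4, 2, -4)/7.2111 = (0.5547, 0.0000, -0.5547, 0.2774, -0.5547).
r_{14} = q_1·c_4 = 0.8321.

r_{14} = 0.8321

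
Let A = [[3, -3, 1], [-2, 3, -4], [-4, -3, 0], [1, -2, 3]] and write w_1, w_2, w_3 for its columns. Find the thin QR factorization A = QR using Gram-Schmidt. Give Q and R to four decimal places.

q_1 = w_1/‖w_1‖ = (3, -2, -4, 1)/5.4772 = (0.5477, -0.3651, -0.7303, 0.1826).
r_{12} = q_1·w_2 = -0.9129.
u_2 = w_2 + 0.9129·q_1 = (-2.5000, 2.6667, -3.6667, -1.8333).
‖u_2‖ = 5.4924, so q_2 = (-0.4552, 0.4855, -0.6676, -0.3338).
r_{13} = q_1·w_3 = 2.5560; r_{23} = q_2·w_3 = -3.3986.
u_3 = w_3 − 2.5560·q_1 + 3.3986·q_2 = (-1.9470, -1.4166, -0.4022, 1.3989).
‖u_3‖ = 2.8135, so q_3 = (-0.6920, -0.5035, -0.1430, 0.4972).

Q = [[0.5477, -0.4552, -0.6920], [-0.3651, 0.4855, -0.5035], [-0.7303, -0.6676, -0.1430], [0.1826, -0.3338, 0.4972]], R = [[5.4772, -0.9129, 2.5560], [0.0000, 5.4924, -3.3986], [0.0000, 0.0000, 2.8135]]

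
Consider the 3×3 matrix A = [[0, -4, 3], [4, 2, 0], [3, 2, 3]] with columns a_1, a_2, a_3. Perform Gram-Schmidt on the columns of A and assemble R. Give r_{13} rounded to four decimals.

r_{13} = 1.8000

q_1 = a_1/‖a_1‖ = (0, 4, 3)/5.0000 = (0.0000, 0.8000, 0.6000).
r_{13} = q_1·a_3 = 1.8000.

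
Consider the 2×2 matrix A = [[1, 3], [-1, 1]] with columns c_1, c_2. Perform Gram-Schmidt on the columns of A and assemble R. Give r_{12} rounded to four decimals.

e_1 = c_1/‖c_1‖ = (1, -1)/1.4142 = (0.7071, -0.7071).
r_{12} = e_1·c_2 = 1.4142.

r_{12} = 1.4142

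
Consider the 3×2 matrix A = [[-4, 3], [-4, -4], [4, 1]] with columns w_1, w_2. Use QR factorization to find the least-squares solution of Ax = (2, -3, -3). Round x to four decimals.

x = (-0.2770, 0.6622)

w_1 = (-4, -4, 4); ‖w_1‖ = 6.9282, so q_1 = (-0.5774, -0.5774, 0.5774).
q_1·w_2 = (-0.5774)·3 + (-0.5774)·(-4) + 0.5774·1 = 1.1547.
u_2 = w_2 − 1.1547·q_1 = (3.6667, -3.3333, 0.3333).
‖u_2‖ = 4.9666, so q_2 = (0.7383, -0.6712, 0.0671).
Qᵀb = (-1.1547, 3.2887).
Back-substitute: x_2 = 3.2887/4.9666 = 0.6622.
x_1 = (-1.1547 − 1.1547·0.6622)/6.9282 = -0.2770.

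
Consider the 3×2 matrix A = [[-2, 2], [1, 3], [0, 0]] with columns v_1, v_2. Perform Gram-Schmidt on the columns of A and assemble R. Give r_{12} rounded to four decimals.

v_1 = (-2, 1, 0); ‖v_1‖ = 2.2361, so e_1 = (-0.8944, 0.4472, 0.0000).
r_{12} = e_1·v_2 = -0.4472.

r_{12} = -0.4472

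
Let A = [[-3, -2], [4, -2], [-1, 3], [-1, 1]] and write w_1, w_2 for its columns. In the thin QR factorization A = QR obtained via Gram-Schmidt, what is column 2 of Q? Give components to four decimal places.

q_1 = w_1/‖w_1‖ = (-3, 4, -1, -1)/5.1962 = (-0.5774, 0.7698, -0.1925, -0.1925).
r_{12} = q_1·w_2 = -1.1547.
u_2 = w_2 + 1.1547·q_1 = (-2.6667, -1.1111, 2.7778, 0.7778).
‖u_2‖ = 4.0825, so q_2 = (-0.6532, -0.2722, 0.6804, 0.1905).

q_2 = (-0.6532, -0.2722, 0.6804, 0.1905)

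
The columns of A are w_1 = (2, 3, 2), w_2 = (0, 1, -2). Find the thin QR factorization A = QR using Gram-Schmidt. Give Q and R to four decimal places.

Q = [[0.4851, 0.0529], [0.7276, 0.5293], [0.4851, -0.8468]], R = [[4.1231, -0.2425], [0.0000, 2.2229]]

w_1 = (2, 3, 2); ‖w_1‖ = 4.1231, so e_1 = (0.4851, 0.7276, 0.4851).
e_1·w_2 = 0.4851·0 + 0.7276·1 + 0.4851·(-2) = -0.2425.
u_2 = w_2 + 0.2425·e_1 = (0.1176, 1.1765, -1.8824).
‖u_2‖ = 2.2229, so e_2 = (0.0529, 0.5293, -0.8468).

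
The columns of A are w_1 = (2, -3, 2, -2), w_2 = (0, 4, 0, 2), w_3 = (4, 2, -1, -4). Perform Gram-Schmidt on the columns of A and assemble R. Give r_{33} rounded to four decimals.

r_{33} = 5.4033

w_1 = (2, -3, 2, -2); ‖w_1‖ = 4.5826, so e_1 = (0.4364, -0.6547, 0.4364, -0.4364).
e_1·w_2 = 0.4364·0 + (-0.6547)·4 + 0.4364·0 + (-0.4364)·2 = -3.4915.
u_2 = w_2 + 3.4915·e_1 = (1.5238, 1.7143, 1.5238, 0.4762).
‖u_2‖ = 2.7946, so e_2 = (0.5453, 0.6134, 0.5453, 0.1704).
e_1·w_3 = 0.4364·4 + (-0.6547)·2 + 0.4364·(-1) + (-0.4364)·(-4) = 1.7457; e_2·w_3 = 0.5453·4 + 0.6134·2 + 0.5453·(-1) + 0.1704·(-4) = 2.1811.
u_3 = w_3 − 1.7457·e_1 − 2.1811·e_2 = (2.0488, 1.8049, -2.9512, -3.6098).
r_{33} = ‖u_3‖ = 5.4033.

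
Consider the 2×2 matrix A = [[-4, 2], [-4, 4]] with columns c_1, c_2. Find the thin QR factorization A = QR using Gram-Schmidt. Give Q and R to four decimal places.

c_1 = (-4, -4); ‖c_1‖ = 5.6569, so e_1 = (-0.7071, -0.7071).
e_1·c_2 = (-0.7071)·2 + (-0.7071)·4 = -4.2426.
u_2 = c_2 + 4.2426·e_1 = (-1.0000, 1.0000).
‖u_2‖ = 1.4142, so e_2 = (-0.7071, 0.7071).

Q = [[-0.7071, -0.7071], [-0.7071, 0.7071]], R = [[5.6569, -4.2426], [0.0000, 1.4142]]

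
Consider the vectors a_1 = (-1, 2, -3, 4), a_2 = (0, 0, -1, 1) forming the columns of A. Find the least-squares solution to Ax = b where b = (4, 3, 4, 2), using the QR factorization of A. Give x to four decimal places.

x = (0.9091, -4.1818)

q_1 = a_1/‖a_1‖ = (-1, 2, -3, 4)/5.4772 = (-0.1826, 0.3651, -0.5477, 0.7303).
r_{12} = q_1·a_2 = 1.2780.
u_2 = a_2 − 1.2780·q_1 = (0.2333, -0.4667, -0.3000, 0.0667).
‖u_2‖ = 0.6055, so q_2 = (0.3853, -0.7707, -0.4954, 0.1101).
Qᵀb = (-0.3651, -2.5322).
Back-substitute: x_2 = -2.5322/0.6055 = -4.1818.
x_1 = (-0.3651 − 1.2780·(-4.1818))/5.4772 = 0.9091.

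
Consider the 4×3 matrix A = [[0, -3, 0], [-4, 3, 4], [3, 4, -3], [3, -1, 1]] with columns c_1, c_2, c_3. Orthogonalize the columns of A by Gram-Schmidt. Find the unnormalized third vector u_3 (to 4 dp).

u_3 = (-0.2540, 1.6359, -0.6977, 2.8789)

c_1 = (0, -4, 3, 3); ‖c_1‖ = 5.8310, so e_1 = (0.0000, -0.6860, 0.5145, 0.5145).
e_1·c_2 = 0.0000·(-3) + (-0.6860)·3 + 0.5145·4 + 0.5145·(-1) = -0.5145.
u_2 = c_2 + 0.5145·e_1 = (-3.0000, 2.6471, 4.2647, -0.7353).
‖u_2‖ = 5.8937, so e_2 = (-0.5090, 0.4491, 0.7236, -0.1248).
e_1·c_3 = 0.0000·0 + (-0.6860)·4 + 0.5145·(-3) + 0.5145·1 = -3.7730; e_2·c_3 = (-0.5090)·0 + 0.4491·4 + 0.7236·(-3) + (-0.1248)·1 = -0.4990.
u_3 = c_3 + 3.7730·e_1 + 0.4990·e_2 = (-0.2540, 1.6359, -0.6977, 2.8789).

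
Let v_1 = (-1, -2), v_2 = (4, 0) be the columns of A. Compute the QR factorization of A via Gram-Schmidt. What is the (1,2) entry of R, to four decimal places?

r_{12} = -1.7889

q_1 = v_1/‖v_1‖ = (-1, -2)/2.2361 = (-0.4472, -0.8944).
r_{12} = q_1·v_2 = -1.7889.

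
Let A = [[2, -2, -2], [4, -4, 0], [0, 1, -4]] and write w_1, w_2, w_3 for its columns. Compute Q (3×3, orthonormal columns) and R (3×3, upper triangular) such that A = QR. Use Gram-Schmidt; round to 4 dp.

w_1 = (2, 4, 0); ‖w_1‖ = 4.4721, so q_1 = (0.4472, 0.8944, 0.0000).
q_1·w_2 = 0.4472·(-2) + 0.8944·(-4) + 0.0000·1 = -4.4721.
u_2 = w_2 + 4.4721·q_1 = (0.0000, 0.0000, 1.0000).
‖u_2‖ = 1.0000, so q_2 = (0.0000, 0.0000, 1.0000).
q_1·w_3 = 0.4472·(-2) + 0.8944·0 + 0.0000·(-4) = -0.8944; q_2·w_3 = 0.0000·(-2) + 0.0000·0 + 1.0000·(-4) = -4.0000.
u_3 = w_3 + 0.8944·q_1 + 4.0000·q_2 = (-1.6000, 0.8000, 0.0000).
‖u_3‖ = 1.7889, so q_3 = (-0.8944, 0.4472, 0.0000).

Q = [[0.4472, 0.0000, -0.8944], [0.8944, 0.0000, 0.4472], [0.0000, 1.0000, 0.0000]], R = [[4.4721, -4.4721, -0.8944], [0.0000, 1.0000, -4.0000], [0.0000, 0.0000, 1.7889]]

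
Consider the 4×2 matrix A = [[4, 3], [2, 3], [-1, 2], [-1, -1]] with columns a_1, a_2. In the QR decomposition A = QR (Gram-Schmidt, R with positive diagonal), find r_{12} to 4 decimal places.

r_{12} = 3.6244

a_1 = (4, 2, -1, -1); ‖a_1‖ = 4.6904, so e_1 = (0.8528, 0.4264, -0.2132, -0.2132).
r_{12} = e_1·a_2 = 3.6244.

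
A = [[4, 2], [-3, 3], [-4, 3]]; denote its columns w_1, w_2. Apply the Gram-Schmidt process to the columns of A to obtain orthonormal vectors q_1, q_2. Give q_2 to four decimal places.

w_1 = (4, -3, -4); ‖w_1‖ = 6.4031, so q_1 = (0.6247, -0.4685, -0.6247).
q_1·w_2 = 0.6247·2 + (-0.4685)·3 + (-0.6247)·3 = -2.0303.
u_2 = w_2 + 2.0303·q_1 = (3.2683, 2.0488, 1.7317).
‖u_2‖ = 4.2282, so q_2 = (0.7730, 0.4845, 0.4096).

q_2 = (0.7730, 0.4845, 0.4096)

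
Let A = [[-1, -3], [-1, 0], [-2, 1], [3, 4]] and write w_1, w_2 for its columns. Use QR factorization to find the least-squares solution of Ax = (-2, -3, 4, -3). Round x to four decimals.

x = (-1.2941, 0.5701)

w_1 = (-1, -1, -2, 3); ‖w_1‖ = 3.8730, so e_1 = (-0.2582, -0.2582, -0.5164, 0.7746).
e_1·w_2 = (-0.2582)·(-3) + (-0.2582)·0 + (-0.5164)·1 + 0.7746·4 = 3.3566.
u_2 = w_2 − 3.3566·e_1 = (-2.1333, 0.8667, 2.7333, 1.4000).
‖u_2‖ = 3.8384, so e_2 = (-0.5558, 0.2258, 0.7121, 0.3647).
Qᵀb = (-3.0984, 2.1884).
Back-substitute: x_2 = 2.1884/3.8384 = 0.5701.
x_1 = (-3.0984 − 3.3566·0.5701)/3.8730 = -1.2941.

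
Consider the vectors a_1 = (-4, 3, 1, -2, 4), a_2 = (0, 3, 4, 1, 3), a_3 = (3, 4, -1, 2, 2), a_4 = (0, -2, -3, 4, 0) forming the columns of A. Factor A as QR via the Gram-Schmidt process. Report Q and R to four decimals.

Q = [[-0.5898, 0.4126, 0.4065, -0.3705], [0.4423, 0.3094, 0.5774, -0.3219], [0.1474, 0.7220, -0.6468, -0.1914], [-0.2949, 0.4126, 0.1798, 0.7900], [0.5898, 0.2063, 0.2251, 0.3138]], R = [[6.7823, 3.3912, 0.4423, -2.5065], [0.0000, 4.8477, 2.9911, -1.1346], [0.0000, 0.0000, 4.9857, 1.5048], [0.0000, 0.0000, 0.0000, 4.3779]]

q_1 = a_1/‖a_1‖ = (-4, 3, 1, -2, 4)/6.7823 = (-0.5898, 0.4423, 0.1474, -0.2949, 0.5898).
r_{12} = q_1·a_2 = 3.3912.
u_2 = a_2 − 3.3912·q_1 = (2.0000, 1.5000, 3.5000, 2.0000, 1.0000).
‖u_2‖ = 4.8477, so q_2 = (0.4126, 0.3094, 0.7220, 0.4126, 0.2063).
r_{13} = q_1·a_3 = 0.4423; r_{23} = q_2·a_3 = 2.9911.
u_3 = a_3 − 0.4423·q_1 − 2.9911·q_2 = (2.0268, 2.8788, -3.2248, 0.8964, 1.1221).
‖u_3‖ = 4.9857, so q_3 = (0.4065, 0.5774, -0.6468, 0.1798, 0.2251).
r_{14} = q_1·a_4 = -2.5065; r_{24} = q_2·a_4 = -1.1346; r_{34} = q_3·a_4 = 1.5048.
u_4 = a_4 + 2.5065·q_1 + 1.1346·q_2 − 1.5048·q_3 = (-1.6219, -1.4091, -0.8380, 3.4584, 1.3736).
‖u_4‖ = 4.3779, so q_4 = (-0.3705, -0.3219, -0.1914, 0.7900, 0.3138).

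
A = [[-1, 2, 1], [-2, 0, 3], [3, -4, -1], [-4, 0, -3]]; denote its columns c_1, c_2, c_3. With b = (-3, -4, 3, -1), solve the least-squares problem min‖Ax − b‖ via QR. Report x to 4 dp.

x = (0.8111, -0.0911, -0.8038)

c_1 = (-1, -2, 3, -4); ‖c_1‖ = 5.4772, so e_1 = (-0.1826, -0.3651, 0.5477, -0.7303).
e_1·c_2 = (-0.1826)·2 + (-0.3651)·0 + 0.5477·(-4) + (-0.7303)·0 = -2.5560.
u_2 = c_2 + 2.5560·e_1 = (1.5333, -0.9333, -2.6000, -1.8667).
‖u_2‖ = 3.6697, so e_2 = (0.4178, -0.2543, -0.7085, -0.5087).
e_1·c_3 = (-0.1826)·1 + (-0.3651)·3 + 0.5477·(-1) + (-0.7303)·(-3) = 0.3651; e_2·c_3 = 0.4178·1 + (-0.2543)·3 + (-0.7085)·(-1) + (-0.5087)·(-3) = 1.8893.
u_3 = c_3 − 0.3651·e_1 − 1.8893·e_2 = (0.2772, 3.6139, 0.1386, -1.7723).
‖u_3‖ = 4.0370, so e_3 = (0.0687, 0.8952, 0.0343, -0.4390).
Qᵀb = (4.3818, -1.8530, -3.2448).
Back-substitute: x_3 = -3.2448/4.0370 = -0.8038.
x_2 = (-1.8530 − 1.8893·(-0.8038))/3.6697 = -0.0911.
x_1 = (4.3818 + 2.5560·(-0.0911) − 0.3651·(-0.8038))/5.4772 = 0.8111.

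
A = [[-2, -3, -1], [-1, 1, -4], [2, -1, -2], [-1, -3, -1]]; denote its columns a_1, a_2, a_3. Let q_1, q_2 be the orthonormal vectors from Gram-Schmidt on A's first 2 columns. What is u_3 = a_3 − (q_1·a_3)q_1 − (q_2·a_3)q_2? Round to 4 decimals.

u_3 = (-0.1585, -3.9146, -2.3049, -0.3780)

a_1 = (-2, -1, 2, -1); ‖a_1‖ = 3.1623, so q_1 = (-0.6325, -0.3162, 0.6325, -0.3162).
q_1·a_2 = (-0.6325)·(-3) + (-0.3162)·1 + 0.6325·(-1) + (-0.3162)·(-3) = 1.8974.
u_2 = a_2 − 1.8974·q_1 = (-1.8000, 1.6000, -2.2000, -2.4000).
‖u_2‖ = 4.0497, so q_2 = (-0.4445, 0.3951, -0.5433, -0.5926).
q_1·a_3 = (-0.6325)·(-1) + (-0.3162)·(-4) + 0.6325·(-2) + (-0.3162)·(-1) = 0.9487; q_2·a_3 = (-0.4445)·(-1) + 0.3951·(-4) + (-0.5433)·(-2) + (-0.5926)·(-1) = 0.5433.
u_3 = a_3 − 0.9487·q_1 − 0.5433·q_2 = (-0.1585, -3.9146, -2.3049, -0.3780).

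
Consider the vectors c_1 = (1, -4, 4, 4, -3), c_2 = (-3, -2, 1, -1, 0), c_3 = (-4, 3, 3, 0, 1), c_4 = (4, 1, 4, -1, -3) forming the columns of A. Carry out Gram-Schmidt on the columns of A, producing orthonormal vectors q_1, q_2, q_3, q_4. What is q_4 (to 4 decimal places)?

q_1 = c_1/‖c_1‖ = (1, -4, 4, 4, -3)/7.6158 = (0.1313, -0.5252, 0.5252, 0.5252, -0.3939).
r_{12} = q_1·c_2 = 0.6565.
u_2 = c_2 − 0.6565·q_1 = (-3.0862, -1.6552, 0.6552, -1.3448, 0.2586).
‖u_2‖ = 3.8169, so q_2 = (-0.8086, -0.4336, 0.1716, -0.3523, 0.0678).
r_{13} = q_1·c_3 = -0.9191; r_{23} = q_2·c_3 = 2.5160.
u_3 = c_3 + 0.9191·q_1 − 2.5160·q_2 = (-1.8450, 3.6083, 3.0509, 1.3692, 0.4675).
‖u_3‖ = 5.2749, so q_3 = (-0.3498, 0.6840, 0.5784, 0.2596, 0.0886).
r_{14} = q_1·c_4 = 2.7574; r_{24} = q_2·c_4 = -2.8322; r_{34} = q_3·c_4 = 1.0731.
u_4 = c_4 − 2.7574·q_1 + 2.8322·q_2 − 1.0731·q_3 = (1.7232, 0.4861, 2.4172, -3.7247, -1.8170).
‖u_4‖ = 5.1209, so q_4 = (0.3365, 0.0949, 0.4720, -0.7274, -0.3548).

q_4 = (0.3365, 0.0949, 0.4720, -0.7274, -0.3548)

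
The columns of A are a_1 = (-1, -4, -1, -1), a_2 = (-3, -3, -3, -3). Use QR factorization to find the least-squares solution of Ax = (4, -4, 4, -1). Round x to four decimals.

a_1 = (-1, -4, -1, -1); ‖a_1‖ = 4.3589, so e_1 = (-0.2294, -0.9177, -0.2294, -0.2294).
e_1·a_2 = (-0.2294)·(-3) + (-0.9177)·(-3) + (-0.2294)·(-3) + (-0.2294)·(-3) = 4.8177.
u_2 = a_2 − 4.8177·e_1 = (-1.8947, 1.4211, -1.8947, -1.8947).
‖u_2‖ = 3.5762, so e_2 = (-0.5298, 0.3974, -0.5298, -0.5298).
Qᵀb = (2.0647, -5.2981).
Back-substitute: x_2 = -5.2981/3.5762 = -1.4815.
x_1 = (2.0647 − 4.8177·(-1.4815))/4.3589 = 2.1111.

x = (2.1111, -1.4815)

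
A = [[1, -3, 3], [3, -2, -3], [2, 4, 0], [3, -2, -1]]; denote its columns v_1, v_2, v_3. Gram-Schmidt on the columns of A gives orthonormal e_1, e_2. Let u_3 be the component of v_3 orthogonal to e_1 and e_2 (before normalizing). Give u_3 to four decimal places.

u_3 = (3.0648, -1.9577, 1.3408, 0.0423)

e_1 = v_1/‖v_1‖ = (1, 3, 2, 3)/4.7958 = (0.2085, 0.6255, 0.4170, 0.6255).
r_{12} = e_1·v_2 = -1.4596.
u_2 = v_2 + 1.4596·e_1 = (-2.6957, -1.0870, 4.6087, -1.0870).
‖u_2‖ = 5.5560, so e_2 = (-0.4852, -0.1956, 0.8295, -0.1956).
r_{13} = e_1·v_3 = -1.8766; r_{23} = e_2·v_3 = -0.6730.
u_3 = v_3 + 1.8766·e_1 + 0.6730·e_2 = (3.0648, -1.9577, 1.3408, 0.0423).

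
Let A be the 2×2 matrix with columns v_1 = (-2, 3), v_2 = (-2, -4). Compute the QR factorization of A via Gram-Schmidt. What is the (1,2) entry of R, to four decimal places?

r_{12} = -2.2188

v_1 = (-2, 3); ‖v_1‖ = 3.6056, so e_1 = (-0.5547, 0.8321).
r_{12} = e_1·v_2 = -2.2188.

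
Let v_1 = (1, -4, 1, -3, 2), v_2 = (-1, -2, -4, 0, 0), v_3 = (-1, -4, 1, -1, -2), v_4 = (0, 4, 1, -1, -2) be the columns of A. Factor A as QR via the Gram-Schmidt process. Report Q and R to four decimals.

Q = [[0.1796, -0.2410, -0.3331, -0.0266], [-0.7184, -0.3544, -0.4597, 0.3668], [0.1796, -0.9002, 0.3131, -0.1767], [-0.5388, 0.0638, 0.1033, -0.8219], [0.3592, -0.0425, -0.7543, -0.3976]], R = [[5.5678, 0.5388, 2.6941, -2.8737], [0.0000, 4.5508, 0.7797, -2.2967], [0.0000, 0.0000, 3.8902, -0.1201], [0.0000, 0.0000, 0.0000, 2.9074]]

v_1 = (1, -4, 1, -3, 2); ‖v_1‖ = 5.5678, so e_1 = (0.1796, -0.7184, 0.1796, -0.5388, 0.3592).
e_1·v_2 = 0.1796·(-1) + (-0.7184)·(-2) + 0.1796·(-4) + (-0.5388)·0 + 0.3592·0 = 0.5388.
u_2 = v_2 − 0.5388·e_1 = (-1.0968, -1.6129, -4.0968, 0.2903, -0.1935).
‖u_2‖ = 4.5508, so e_2 = (-0.2410, -0.3544, -0.9002, 0.0638, -0.0425).
e_1·v_3 = 0.1796·(-1) + (-0.7184)·(-4) + 0.1796·1 + (-0.5388)·(-1) + 0.3592·(-2) = 2.6941; e_2·v_3 = (-0.2410)·(-1) + (-0.3544)·(-4) + (-0.9002)·1 + 0.0638·(-1) + (-0.0425)·(-2) = 0.7797.
u_3 = v_3 − 2.6941·e_1 − 0.7797·e_2 = (-1.2960, -1.7882, 1.2181, 0.4019, -2.9346).
‖u_3‖ = 3.8902, so e_3 = (-0.3331, -0.4597, 0.3131, 0.1033, -0.7543).
e_1·v_4 = 0.1796·0 + (-0.7184)·4 + 0.1796·1 + (-0.5388)·(-1) + 0.3592·(-2) = -2.8737; e_2·v_4 = (-0.2410)·0 + (-0.3544)·4 + (-0.9002)·1 + 0.0638·(-1) + (-0.0425)·(-2) = -2.2967; e_3·v_4 = (-0.3331)·0 + (-0.4597)·4 + 0.3131·1 + 0.1033·(-1) + (-0.7543)·(-2) = -0.1201.
u_4 = v_4 + 2.8737·e_1 + 2.2967·e_2 + 0.1201·e_3 = (-0.0774, 1.0663, -0.5138, -2.3895, -1.1560).
‖u_4‖ = 2.9074, so e_4 = (-0.0266, 0.3668, -0.1767, -0.8219, -0.3976).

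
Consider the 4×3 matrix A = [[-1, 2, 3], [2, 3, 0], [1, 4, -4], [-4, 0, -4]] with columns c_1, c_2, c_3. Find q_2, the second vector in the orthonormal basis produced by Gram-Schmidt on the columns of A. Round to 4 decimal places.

q_1 = c_1/‖c_1‖ = (-1, 2, 1, -4)/4.6904 = (-0.2132, 0.4264, 0.2132, -0.8528).
r_{12} = q_1·c_2 = 1.7056.
u_2 = c_2 − 1.7056·q_1 = (2.3636, 2.2727, 3.6364, 1.4545).
‖u_2‖ = 5.1079, so q_2 = (0.4627, 0.4449, 0.7119, 0.2848).

q_2 = (0.4627, 0.4449, 0.7119, 0.2848)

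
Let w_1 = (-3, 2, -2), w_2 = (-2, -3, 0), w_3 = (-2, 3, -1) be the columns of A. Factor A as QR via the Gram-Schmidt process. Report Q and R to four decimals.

Q = [[-0.7276, -0.5547, -0.4036], [0.4851, -0.8321, 0.2691], [-0.4851, 0.0000, 0.8745]], R = [[4.1231, 0.0000, 3.3955], [0.0000, 3.6056, -1.3868], [0.0000, 0.0000, 0.7399]]

w_1 = (-3, 2, -2); ‖w_1‖ = 4.1231, so q_1 = (-0.7276, 0.4851, -0.4851).
q_1·w_2 = (-0.7276)·(-2) + 0.4851·(-3) + (-0.4851)·0 = 0.0000.
u_2 = w_2 + 0.0000·q_1 = (-2.0000, -3.0000, 0.0000).
‖u_2‖ = 3.6056, so q_2 = (-0.5547, -0.8321, 0.0000).
q_1·w_3 = (-0.7276)·(-2) + 0.4851·3 + (-0.4851)·(-1) = 3.3955; q_2·w_3 = (-0.5547)·(-2) + (-0.8321)·3 + 0.0000·(-1) = -1.3868.
u_3 = w_3 − 3.3955·q_1 + 1.3868·q_2 = (-0.2986, 0.1991, 0.6471).
‖u_3‖ = 0.7399, so q_3 = (-0.4036, 0.2691, 0.8745).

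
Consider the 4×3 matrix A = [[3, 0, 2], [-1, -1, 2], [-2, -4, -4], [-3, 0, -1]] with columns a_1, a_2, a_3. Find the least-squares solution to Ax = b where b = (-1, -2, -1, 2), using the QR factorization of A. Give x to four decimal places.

a_1 = (3, -1, -2, -3); ‖a_1‖ = 4.7958, so q_1 = (0.6255, -0.2085, -0.4170, -0.6255).
q_1·a_2 = 0.6255·0 + (-0.2085)·(-1) + (-0.4170)·(-4) + (-0.6255)·0 = 1.8766.
u_2 = a_2 − 1.8766·q_1 = (-1.1739, -0.6087, -3.2174, 1.1739).
‖u_2‖ = 3.6713, so q_2 = (-0.3198, -0.1658, -0.8764, 0.3198).
q_1·a_3 = 0.6255·2 + (-0.2085)·2 + (-0.4170)·(-4) + (-0.6255)·(-1) = 3.1277; q_2·a_3 = (-0.3198)·2 + (-0.1658)·2 + (-0.8764)·(-4) + 0.3198·(-1) = 2.2146.
u_3 = a_3 − 3.1277·q_1 − 2.2146·q_2 = (0.7516, 3.0194, -0.7548, 0.2484).
‖u_3‖ = 3.2114, so q_3 = (0.2340, 0.9402, -0.2351, 0.0773).
Qᵀb = (-1.0426, 2.1672, -1.7247).
Back-substitute: x_3 = -1.7247/3.2114 = -0.5371.
x_2 = (2.1672 − 2.2146·(-0.5371))/3.6713 = 0.9143.
x_1 = (-1.0426 − 1.8766·0.9143 − 3.1277·(-0.5371))/4.7958 = -0.2249.

x = (-0.2249, 0.9143, -0.5371)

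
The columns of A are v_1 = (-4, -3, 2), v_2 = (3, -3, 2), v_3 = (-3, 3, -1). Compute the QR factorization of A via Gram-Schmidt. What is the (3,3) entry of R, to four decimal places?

r_{33} = 0.8321

v_1 = (-4, -3, 2); ‖v_1‖ = 5.3852, so q_1 = (-0.7428, -0.5571, 0.3714).
q_1·v_2 = (-0.7428)·3 + (-0.5571)·(-3) + 0.3714·2 = 0.1857.
u_2 = v_2 − 0.1857·q_1 = (3.1379, -2.8966, 1.9310).
‖u_2‖ = 4.6867, so q_2 = (0.6695, -0.6180, 0.4120).
q_1·v_3 = (-0.7428)·(-3) + (-0.5571)·3 + 0.3714·(-1) = 0.1857; q_2·v_3 = 0.6695·(-3) + (-0.6180)·3 + 0.4120·(-1) = -4.2747.
u_3 = v_3 − 0.1857·q_1 + 4.2747·q_2 = (0.0000, 0.4615, 0.6923).
r_{33} = ‖u_3‖ = 0.8321.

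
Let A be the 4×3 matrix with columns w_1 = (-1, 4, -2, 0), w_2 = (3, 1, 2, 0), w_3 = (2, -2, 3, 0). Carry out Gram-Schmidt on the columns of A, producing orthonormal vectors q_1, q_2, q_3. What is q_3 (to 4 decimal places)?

w_1 = (-1, 4, -2, 0); ‖w_1‖ = 4.5826, so q_1 = (-0.2182, 0.8729, -0.4364, 0.0000).
q_1·w_2 = (-0.2182)·3 + 0.8729·1 + (-0.4364)·2 + 0.0000·0 = -0.6547.
u_2 = w_2 + 0.6547·q_1 = (2.8571, 1.5714, 1.7143, 0.0000).
‖u_2‖ = 3.6839, so q_2 = (0.7756, 0.4266, 0.4653, 0.0000).
q_1·w_3 = (-0.2182)·2 + 0.8729·(-2) + (-0.4364)·3 + 0.0000·0 = -3.4915; q_2·w_3 = 0.7756·2 + 0.4266·(-2) + 0.4653·3 + 0.0000·0 = 2.0940.
u_3 = w_3 + 3.4915·q_1 − 2.0940·q_2 = (-0.3860, 0.1544, 0.5018, 0.0000).
‖u_3‖ = 0.6516, so q_3 = (-0.5923, 0.2369, 0.7701, 0.0000).

q_3 = (-0.5923, 0.2369, 0.7701, 0.0000)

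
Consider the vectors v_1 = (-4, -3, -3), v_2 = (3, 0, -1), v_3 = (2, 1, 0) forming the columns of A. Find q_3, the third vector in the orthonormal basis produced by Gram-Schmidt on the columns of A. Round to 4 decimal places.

v_1 = (-4, -3, -3); ‖v_1‖ = 5.8310, so q_1 = (-0.6860, -0.5145, -0.5145).
q_1·v_2 = (-0.6860)·3 + (-0.5145)·0 + (-0.5145)·(-1) = -1.5435.
u_2 = v_2 + 1.5435·q_1 = (1.9412, -0.7941, -1.7941).
‖u_2‖ = 2.7600, so q_2 = (0.7033, -0.2877, -0.6500).
q_1·v_3 = (-0.6860)·2 + (-0.5145)·1 + (-0.5145)·0 = -1.8865; q_2·v_3 = 0.7033·2 + (-0.2877)·1 + (-0.6500)·0 = 1.1189.
u_3 = v_3 + 1.8865·q_1 − 1.1189·q_2 = (-0.0811, 0.3514, -0.2432).
‖u_3‖ = 0.4350, so q_3 = (-0.1864, 0.8078, -0.5592).

q_3 = (-0.1864, 0.8078, -0.5592)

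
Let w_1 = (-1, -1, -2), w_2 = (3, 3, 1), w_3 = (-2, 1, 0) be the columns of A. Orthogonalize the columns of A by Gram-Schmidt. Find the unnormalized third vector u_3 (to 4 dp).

u_3 = (-1.5000, 1.5000, 0.0000)

w_1 = (-1, -1, -2); ‖w_1‖ = 2.4495, so e_1 = (-0.4082, -0.4082, -0.8165).
e_1·w_2 = (-0.4082)·3 + (-0.4082)·3 + (-0.8165)·1 = -3.2660.
u_2 = w_2 + 3.2660·e_1 = (1.6667, 1.6667, -1.6667).
‖u_2‖ = 2.8868, so e_2 = (0.5774, 0.5774, -0.5774).
e_1·w_3 = (-0.4082)·(-2) + (-0.4082)·1 + (-0.8165)·0 = 0.4082; e_2·w_3 = 0.5774·(-2) + 0.5774·1 + (-0.5774)·0 = -0.5774.
u_3 = w_3 − 0.4082·e_1 + 0.5774·e_2 = (-1.5000, 1.5000, 0.0000).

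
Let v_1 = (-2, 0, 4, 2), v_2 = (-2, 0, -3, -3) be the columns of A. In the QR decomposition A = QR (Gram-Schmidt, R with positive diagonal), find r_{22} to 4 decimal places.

r_{22} = 3.7193

v_1 = (-2, 0, 4, 2); ‖v_1‖ = 4.8990, so q_1 = (-0.4082, 0.0000, 0.8165, 0.4082).
q_1·v_2 = (-0.4082)·(-2) + 0.0000·0 + 0.8165·(-3) + 0.4082·(-3) = -2.8577.
u_2 = v_2 + 2.8577·q_1 = (-3.1667, 0.0000, -0.6667, -1.8333).
r_{22} = ‖u_2‖ = 3.7193.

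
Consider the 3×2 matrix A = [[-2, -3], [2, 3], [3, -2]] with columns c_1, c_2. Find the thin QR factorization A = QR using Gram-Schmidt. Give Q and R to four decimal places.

Q = [[-0.4851, -0.5145], [0.4851, 0.5145], [0.7276, -0.6860]], R = [[4.1231, 1.4552], [0.0000, 4.4590]]

c_1 = (-2, 2, 3); ‖c_1‖ = 4.1231, so e_1 = (-0.4851, 0.4851, 0.7276).
e_1·c_2 = (-0.4851)·(-3) + 0.4851·3 + 0.7276·(-2) = 1.4552.
u_2 = c_2 − 1.4552·e_1 = (-2.2941, 2.2941, -3.0588).
‖u_2‖ = 4.4590, so e_2 = (-0.5145, 0.5145, -0.6860).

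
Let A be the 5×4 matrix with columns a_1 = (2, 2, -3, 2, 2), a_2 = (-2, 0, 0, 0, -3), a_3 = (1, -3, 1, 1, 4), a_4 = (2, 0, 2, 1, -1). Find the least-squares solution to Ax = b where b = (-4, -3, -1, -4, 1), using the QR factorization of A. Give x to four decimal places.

x = (-0.9835, -0.3722, 0.1245, -1.7464)

q_1 = a_1/‖a_1‖ = (2, 2, -3, 2, 2)/5.0000 = (0.4000, 0.4000, -0.6000, 0.4000, 0.4000).
r_{12} = q_1·a_2 = -2.0000.
u_2 = a_2 + 2.0000·q_1 = (-1.2000, 0.8000, -1.2000, 0.8000, -2.2000).
‖u_2‖ = 3.0000, so q_2 = (-0.4000, 0.2667, -0.4000, 0.2667, -0.7333).
r_{13} = q_1·a_3 = 0.6000; r_{23} = q_2·a_3 = -4.2667.
u_3 = a_3 − 0.6000·q_1 + 4.2667·q_2 = (-0.9467, -2.1022, -0.3467, 1.8978, 0.6311).
‖u_3‖ = 3.0717, so q_3 = (-0.3082, -0.6844, -0.1129, 0.6178, 0.2055).
r_{14} = q_1·a_4 = -0.4000; r_{24} = q_2·a_4 = -0.6000; r_{34} = q_3·a_4 = -0.4297.
u_4 = a_4 + 0.4000·q_1 + 0.6000·q_2 + 0.4297·q_3 = (1.7876, 0.0259, 1.4715, 1.5855, -1.1917).
‖u_4‖ = 3.0488, so q_4 = (0.5863, 0.0085, 0.4826, 0.5200, -0.3909).
Qᵀb = (-3.4000, -0.6000, 1.1329, -5.3244).
Back-substitute: x_4 = -5.3244/3.0488 = -1.7464.
x_3 = (1.1329 + 0.4297·(-1.7464))/3.0717 = 0.1245.
x_2 = (-0.6000 + 4.2667·0.1245 + 0.6000·(-1.7464))/3.0000 = -0.3722.
x_1 = (-3.4000 + 2.0000·(-0.3722) − 0.6000·0.1245 + 0.4000·(-1.7464))/5.0000 = -0.9835.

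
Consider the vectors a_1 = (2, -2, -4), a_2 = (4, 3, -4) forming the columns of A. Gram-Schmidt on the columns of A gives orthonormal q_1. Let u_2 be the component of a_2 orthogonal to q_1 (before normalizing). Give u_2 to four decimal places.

u_2 = (2.5000, 4.5000, -1.0000)

a_1 = (2, -2, -4); ‖a_1‖ = 4.8990, so q_1 = (0.4082, -0.4082, -0.8165).
q_1·a_2 = 0.4082·4 + (-0.4082)·3 + (-0.8165)·(-4) = 3.6742.
u_2 = a_2 − 3.6742·q_1 = (2.5000, 4.5000, -1.0000).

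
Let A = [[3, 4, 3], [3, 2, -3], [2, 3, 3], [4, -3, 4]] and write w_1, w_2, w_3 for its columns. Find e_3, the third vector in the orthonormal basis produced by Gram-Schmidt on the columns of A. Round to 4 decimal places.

w_1 = (3, 3, 2, 4); ‖w_1‖ = 6.1644, so e_1 = (0.4867, 0.4867, 0.3244, 0.6489).
e_1·w_2 = 0.4867·4 + 0.4867·2 + 0.3244·3 + 0.6489·(-3) = 1.9467.
u_2 = w_2 − 1.9467·e_1 = (3.0526, 1.0526, 2.3684, -4.2632).
‖u_2‖ = 5.8490, so e_2 = (0.5219, 0.1800, 0.4049, -0.7289).
e_1·w_3 = 0.4867·3 + 0.4867·(-3) + 0.3244·3 + 0.6489·4 = 3.5689; e_2·w_3 = 0.5219·3 + 0.1800·(-3) + 0.4049·3 + (-0.7289)·4 = -0.6749.
u_3 = w_3 − 3.5689·e_1 + 0.6749·e_2 = (1.6154, -4.6154, 2.1154, 1.1923).
‖u_3‖ = 5.4596, so e_3 = (0.2959, -0.8454, 0.3875, 0.2184).

e_3 = (0.2959, -0.8454, 0.3875, 0.2184)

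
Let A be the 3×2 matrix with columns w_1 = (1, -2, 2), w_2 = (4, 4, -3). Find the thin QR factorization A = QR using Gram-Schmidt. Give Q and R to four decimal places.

q_1 = w_1/‖w_1‖ = (1, -2, 2)/3.0000 = (0.3333, -0.6667, 0.6667).
r_{12} = q_1·w_2 = -3.3333.
u_2 = w_2 + 3.3333·q_1 = (5.1111, 1.7778, -0.7778).
‖u_2‖ = 5.4671, so q_2 = (0.9349, 0.3252, -0.1423).

Q = [[0.3333, 0.9349], [-0.6667, 0.3252], [0.6667, -0.1423]], R = [[3.0000, -3.3333], [0.0000, 5.4671]]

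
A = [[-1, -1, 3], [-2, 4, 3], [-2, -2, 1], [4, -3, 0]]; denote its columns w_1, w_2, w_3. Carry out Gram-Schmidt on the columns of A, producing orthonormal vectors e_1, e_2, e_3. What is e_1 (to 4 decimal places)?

w_1 = (-1, -2, -2, 4); ‖w_1‖ = 5.0000, so e_1 = (-0.2000, -0.4000, -0.4000, 0.8000).

e_1 = (-0.2000, -0.4000, -0.4000, 0.8000)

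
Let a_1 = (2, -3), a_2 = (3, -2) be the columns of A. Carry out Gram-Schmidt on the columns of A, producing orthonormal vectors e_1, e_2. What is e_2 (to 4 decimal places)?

e_2 = (0.8321, 0.5547)

a_1 = (2, -3); ‖a_1‖ = 3.6056, so e_1 = (0.5547, -0.8321).
e_1·a_2 = 0.5547·3 + (-0.8321)·(-2) = 3.3282.
u_2 = a_2 − 3.3282·e_1 = (1.1538, 0.7692).
‖u_2‖ = 1.3868, so e_2 = (0.8321, 0.5547).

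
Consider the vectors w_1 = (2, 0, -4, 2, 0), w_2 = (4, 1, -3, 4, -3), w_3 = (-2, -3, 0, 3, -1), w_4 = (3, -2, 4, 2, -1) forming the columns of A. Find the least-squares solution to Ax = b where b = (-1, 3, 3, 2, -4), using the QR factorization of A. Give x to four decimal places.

x = (-2.6068, 1.7211, 0.2539, -0.6444)

e_1 = w_1/‖w_1‖ = (2, 0, -4, 2, 0)/4.8990 = (0.4082, 0.0000, -0.8165, 0.4082, 0.0000).
r_{12} = e_1·w_2 = 5.7155.
u_2 = w_2 − 5.7155·e_1 = (1.6667, 1.0000, 1.6667, 1.6667, -3.0000).
‖u_2‖ = 4.2817, so e_2 = (0.3892, 0.2335, 0.3892, 0.3892, -0.7006).
r_{13} = e_1·w_3 = 0.4082; r_{23} = e_2·w_3 = 0.3892.
u_3 = w_3 − 0.4082·e_1 − 0.3892·e_2 = (-2.3182, -3.0909, 0.1818, 2.6818, -0.7273).
‖u_3‖ = 4.7625, so e_3 = (-0.4868, -0.6490, 0.0382, 0.5631, -0.1527).
r_{14} = e_1·w_4 = -1.2247; r_{24} = e_2·w_4 = 3.7368; r_{34} = e_3·w_4 = 1.2694.
u_4 = w_4 + 1.2247·e_1 − 3.7368·e_2 − 1.2694·e_3 = (2.6633, -2.0489, 1.4970, 0.3307, 1.8120).
‖u_4‖ = 4.1140, so e_4 = (0.6474, -0.4980, 0.3639, 0.0804, 0.4405).
Qᵀb = (-2.0412, 5.0602, 0.3913, -2.6509).
Back-substitute: x_4 = -2.6509/4.1140 = -0.6444.
x_3 = (0.3913 − 1.2694·(-0.6444))/4.7625 = 0.2539.
x_2 = (5.0602 − 0.3892·0.2539 − 3.7368·(-0.6444))/4.2817 = 1.7211.
x_1 = (-2.0412 − 5.7155·1.7211 − 0.4082·0.2539 + 1.2247·(-0.6444))/4.8990 = -2.6068.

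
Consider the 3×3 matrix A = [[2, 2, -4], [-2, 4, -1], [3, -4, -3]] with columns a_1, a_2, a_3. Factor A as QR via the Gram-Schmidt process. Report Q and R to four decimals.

Q = [[0.4851, 0.8484, 0.2120], [-0.4851, 0.4628, -0.7420], [0.7276, -0.2571, -0.6360]], R = [[4.1231, -3.8806, -3.6380], [0.0000, 4.5762, -3.0850], [0.0000, 0.0000, 1.8020]]

e_1 = a_1/‖a_1‖ = (2, -2, 3)/4.1231 = (0.4851, -0.4851, 0.7276).
r_{12} = e_1·a_2 = -3.8806.
u_2 = a_2 + 3.8806·e_1 = (3.8824, 2.1176, -1.1765).
‖u_2‖ = 4.5762, so e_2 = (0.8484, 0.4628, -0.2571).
r_{13} = e_1·a_3 = -3.6380; r_{23} = e_2·a_3 = -3.0850.
u_3 = a_3 + 3.6380·e_1 + 3.0850·e_2 = (0.3820, -1.3371, -1.1461).
‖u_3‖ = 1.8020, so e_3 = (0.2120, -0.7420, -0.6360).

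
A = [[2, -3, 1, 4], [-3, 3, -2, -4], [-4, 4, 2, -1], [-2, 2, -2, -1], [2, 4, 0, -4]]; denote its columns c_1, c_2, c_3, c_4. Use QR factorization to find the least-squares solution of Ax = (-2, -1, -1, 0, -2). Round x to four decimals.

x = (-0.3463, -0.7480, 0.1193, -0.4921)

c_1 = (2, -3, -4, -2, 2); ‖c_1‖ = 6.0828, so q_1 = (0.3288, -0.4932, -0.6576, -0.3288, 0.3288).
q_1·c_2 = 0.3288·(-3) + (-0.4932)·3 + (-0.6576)·4 + (-0.3288)·2 + 0.3288·4 = -4.4388.
u_2 = c_2 + 4.4388·q_1 = (-1.5405, 0.8108, 1.0811, 0.5405, 5.4595).
‖u_2‖ = 5.8564, so q_2 = (-0.2631, 0.1384, 0.1846, 0.0923, 0.9322).
q_1·c_3 = 0.3288·1 + (-0.4932)·(-2) + (-0.6576)·2 + (-0.3288)·(-2) + 0.3288·0 = 0.6576; q_2·c_3 = (-0.2631)·1 + 0.1384·(-2) + 0.1846·2 + 0.0923·(-2) + 0.9322·0 = -0.3554.
u_3 = c_3 − 0.6576·q_1 + 0.3554·q_2 = (0.6903, -1.6265, 2.4980, -1.7510, 0.1151).
‖u_3‖ = 3.5272, so q_3 = (0.1957, -0.4611, 0.7082, -0.4964, 0.0326).
q_1·c_4 = 0.3288·4 + (-0.4932)·(-4) + (-0.6576)·(-1) + (-0.3288)·(-1) + 0.3288·(-4) = 2.9592; q_2·c_4 = (-0.2631)·4 + 0.1384·(-4) + 0.1846·(-1) + 0.0923·(-1) + 0.9322·(-4) = -5.6118; q_3·c_4 = 0.1957·4 + (-0.4611)·(-4) + 0.7082·(-1) + (-0.4964)·(-1) + 0.0326·(-4) = 2.2851.
u_4 = c_4 − 2.9592·q_1 + 5.6118·q_2 − 2.2851·q_3 = (1.1036, -0.7099, 0.3636, 1.6253, 0.1839).
‖u_4‖ = 2.1283, so q_4 = (0.5186, -0.3336, 0.1708, 0.7637, 0.0864).
Qᵀb = (-0.1644, -1.6614, -0.7037, -1.0472).
Back-substitute: x_4 = -1.0472/2.1283 = -0.4921.
x_3 = (-0.7037 − 2.2851·(-0.4921))/3.5272 = 0.1193.
x_2 = (-1.6614 + 0.3554·0.1193 + 5.6118·(-0.4921))/5.8564 = -0.7480.
x_1 = (-0.1644 + 4.4388·(-0.7480) − 0.6576·0.1193 − 2.9592·(-0.4921))/6.0828 = -0.3463.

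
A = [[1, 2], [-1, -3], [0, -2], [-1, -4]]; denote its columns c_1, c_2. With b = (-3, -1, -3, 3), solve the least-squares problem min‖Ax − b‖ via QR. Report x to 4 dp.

e_1 = c_1/‖c_1‖ = (1, -1, 0, -1)/1.7321 = (0.5774, -0.5774, 0.0000, -0.5774).
r_{12} = e_1·c_2 = 5.1962.
u_2 = c_2 − 5.1962·e_1 = (-1.0000, 0.0000, -2.0000, -1.0000).
‖u_2‖ = 2.4495, so e_2 = (-0.4082, 0.0000, -0.8165, -0.4082).
Qᵀb = (-2.8868, 2.4495).
Back-substitute: x_2 = 2.4495/2.4495 = 1.0000.
x_1 = (-2.8868 − 5.1962·1.0000)/1.7321 = -4.6667.

x = (-4.6667, 1.0000)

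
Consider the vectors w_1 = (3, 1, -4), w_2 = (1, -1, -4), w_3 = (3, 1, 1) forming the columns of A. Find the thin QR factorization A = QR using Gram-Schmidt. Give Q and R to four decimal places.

Q = [[0.5883, -0.4576, 0.6667], [0.1961, -0.7191, -0.6667], [-0.7845, -0.5230, 0.3333]], R = [[5.0990, 3.5301, 1.1767], [0.0000, 2.3534, -2.6149], [0.0000, 0.0000, 1.6667]]

w_1 = (3, 1, -4); ‖w_1‖ = 5.0990, so q_1 = (0.5883, 0.1961, -0.7845).
q_1·w_2 = 0.5883·1 + 0.1961·(-1) + (-0.7845)·(-4) = 3.5301.
u_2 = w_2 − 3.5301·q_1 = (-1.0769, -1.6923, -1.2308).
‖u_2‖ = 2.3534, so q_2 = (-0.4576, -0.7191, -0.5230).
q_1·w_3 = 0.5883·3 + 0.1961·1 + (-0.7845)·1 = 1.1767; q_2·w_3 = (-0.4576)·3 + (-0.7191)·1 + (-0.5230)·1 = -2.6149.
u_3 = w_3 − 1.1767·q_1 + 2.6149·q_2 = (1.1111, -1.1111, 0.5556).
‖u_3‖ = 1.6667, so q_3 = (0.6667, -0.6667, 0.3333).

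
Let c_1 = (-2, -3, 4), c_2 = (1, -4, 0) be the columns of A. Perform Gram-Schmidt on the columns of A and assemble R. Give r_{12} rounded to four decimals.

c_1 = (-2, -3, 4); ‖c_1‖ = 5.3852, so q_1 = (-0.3714, -0.5571, 0.7428).
r_{12} = q_1·c_2 = 1.8570.

r_{12} = 1.8570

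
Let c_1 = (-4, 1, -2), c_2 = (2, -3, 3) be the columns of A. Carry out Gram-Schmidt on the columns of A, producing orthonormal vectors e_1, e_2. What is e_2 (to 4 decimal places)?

c_1 = (-4, 1, -2); ‖c_1‖ = 4.5826, so e_1 = (-0.8729, 0.2182, -0.4364).
e_1·c_2 = (-0.8729)·2 + 0.2182·(-3) + (-0.4364)·3 = -3.7097.
u_2 = c_2 + 3.7097·e_1 = (-1.2381, -2.1905, 1.3810).
‖u_2‖ = 2.8702, so e_2 = (-0.4314, -0.7632, 0.4811).

e_2 = (-0.4314, -0.7632, 0.4811)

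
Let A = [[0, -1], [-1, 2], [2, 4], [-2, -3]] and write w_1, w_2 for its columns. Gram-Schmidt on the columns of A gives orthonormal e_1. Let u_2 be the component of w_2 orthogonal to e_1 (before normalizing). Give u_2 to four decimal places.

u_2 = (-1.0000, 3.3333, 1.3333, -0.3333)

w_1 = (0, -1, 2, -2); ‖w_1‖ = 3.0000, so e_1 = (0.0000, -0.3333, 0.6667, -0.6667).
e_1·w_2 = 0.0000·(-1) + (-0.3333)·2 + 0.6667·4 + (-0.6667)·(-3) = 4.0000.
u_2 = w_2 − 4.0000·e_1 = (-1.0000, 3.3333, 1.3333, -0.3333).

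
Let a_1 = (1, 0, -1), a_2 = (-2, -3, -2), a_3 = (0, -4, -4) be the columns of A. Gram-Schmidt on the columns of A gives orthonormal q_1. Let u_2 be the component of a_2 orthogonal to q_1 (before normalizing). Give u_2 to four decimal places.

u_2 = (-2.0000, -3.0000, -2.0000)

q_1 = a_1/‖a_1‖ = (1, 0, -1)/1.4142 = (0.7071, 0.0000, -0.7071).
r_{12} = q_1·a_2 = 0.0000.
u_2 = a_2 + 0.0000·q_1 = (-2.0000, -3.0000, -2.0000).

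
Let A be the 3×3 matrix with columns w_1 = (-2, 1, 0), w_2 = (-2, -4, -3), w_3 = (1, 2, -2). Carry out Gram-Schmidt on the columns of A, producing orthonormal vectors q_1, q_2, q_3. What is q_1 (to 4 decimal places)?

q_1 = (-0.8944, 0.4472, 0.0000)

q_1 = w_1/‖w_1‖ = (-2, 1, 0)/2.2361 = (-0.8944, 0.4472, 0.0000).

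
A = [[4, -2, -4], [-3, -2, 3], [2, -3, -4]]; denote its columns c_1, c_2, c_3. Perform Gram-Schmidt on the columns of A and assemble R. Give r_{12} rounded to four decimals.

e_1 = c_1/‖c_1‖ = (4, -3, 2)/5.3852 = (0.7428, -0.5571, 0.3714).
r_{12} = e_1·c_2 = -1.4856.

r_{12} = -1.4856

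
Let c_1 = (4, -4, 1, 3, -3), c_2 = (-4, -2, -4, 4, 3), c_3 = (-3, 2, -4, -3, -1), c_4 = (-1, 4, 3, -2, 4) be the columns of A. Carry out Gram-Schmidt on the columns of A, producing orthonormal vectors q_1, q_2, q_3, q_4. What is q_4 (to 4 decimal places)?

q_4 = (0.6466, 0.4896, -0.4710, 0.2178, 0.2701)

c_1 = (4, -4, 1, 3, -3); ‖c_1‖ = 7.1414, so q_1 = (0.5601, -0.5601, 0.1400, 0.4201, -0.4201).
q_1·c_2 = 0.5601·(-4) + (-0.5601)·(-2) + 0.1400·(-4) + 0.4201·4 + (-0.4201)·3 = -1.2603.
u_2 = c_2 + 1.2603·q_1 = (-3.2941, -2.7059, -3.8235, 4.5294, 2.4706).
‖u_2‖ = 7.7079, so q_2 = (-0.4274, -0.3511, -0.4961, 0.5876, 0.3205).
q_1·c_3 = 0.5601·(-3) + (-0.5601)·2 + 0.1400·(-4) + 0.4201·(-3) + (-0.4201)·(-1) = -4.2008; q_2·c_3 = (-0.4274)·(-3) + (-0.3511)·2 + (-0.4961)·(-4) + 0.5876·(-3) + 0.3205·(-1) = 0.4808.
u_3 = c_3 + 4.2008·q_1 − 0.4808·q_2 = (-0.4416, -0.1842, -3.1733, -1.5178, -2.9188).
‖u_3‖ = 4.5958, so q_3 = (-0.0961, -0.0401, -0.6905, -0.3303, -0.6351).
q_1·c_4 = 0.5601·(-1) + (-0.5601)·4 + 0.1400·3 + 0.4201·(-2) + (-0.4201)·4 = -4.9010; q_2·c_4 = (-0.4274)·(-1) + (-0.3511)·4 + (-0.4961)·3 + 0.5876·(-2) + 0.3205·4 = -2.3582; q_3·c_4 = (-0.0961)·(-1) + (-0.0401)·4 + (-0.6905)·3 + (-0.3303)·(-2) + (-0.6351)·4 = -4.0155.
u_4 = c_4 + 4.9010·q_1 + 2.3582·q_2 + 4.0155·q_3 = (0.3515, 0.2662, -0.2560, 0.1184, 0.1468).
‖u_4‖ = 0.5436, so q_4 = (0.6466, 0.4896, -0.4710, 0.2178, 0.2701).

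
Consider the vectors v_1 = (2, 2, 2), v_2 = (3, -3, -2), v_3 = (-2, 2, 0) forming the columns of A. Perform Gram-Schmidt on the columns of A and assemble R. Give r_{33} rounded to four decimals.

v_1 = (2, 2, 2); ‖v_1‖ = 3.4641, so q_1 = (0.5774, 0.5774, 0.5774).
q_1·v_2 = 0.5774·3 + 0.5774·(-3) + 0.5774·(-2) = -1.1547.
u_2 = v_2 + 1.1547·q_1 = (3.6667, -2.3333, -1.3333).
‖u_2‖ = 4.5461, so q_2 = (0.8066, -0.5133, -0.2933).
q_1·v_3 = 0.5774·(-2) + 0.5774·2 + 0.5774·0 = 0.0000; q_2·v_3 = 0.8066·(-2) + (-0.5133)·2 + (-0.2933)·0 = -2.6396.
u_3 = v_3 + 0.0000·q_1 + 2.6396·q_2 = (0.1290, 0.6452, -0.7742).
r_{33} = ‖u_3‖ = 1.0160.

r_{33} = 1.0160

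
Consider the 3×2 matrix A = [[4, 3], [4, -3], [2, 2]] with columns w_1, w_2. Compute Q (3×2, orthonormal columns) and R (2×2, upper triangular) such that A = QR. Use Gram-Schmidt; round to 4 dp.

w_1 = (4, 4, 2); ‖w_1‖ = 6.0000, so e_1 = (0.6667, 0.6667, 0.3333).
e_1·w_2 = 0.6667·3 + 0.6667·(-3) + 0.3333·2 = 0.6667.
u_2 = w_2 − 0.6667·e_1 = (2.5556, -3.4444, 1.7778).
‖u_2‖ = 4.6428, so e_2 = (0.5504, -0.7419, 0.3829).

Q = [[0.6667, 0.5504], [0.6667, -0.7419], [0.3333, 0.3829]], R = [[6.0000, 0.6667], [0.0000, 4.6428]]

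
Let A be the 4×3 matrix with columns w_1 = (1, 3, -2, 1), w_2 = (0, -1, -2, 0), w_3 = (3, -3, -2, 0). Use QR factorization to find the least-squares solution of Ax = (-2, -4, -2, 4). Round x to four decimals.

x = (-0.5728, 2.0757, -0.2580)

q_1 = w_1/‖w_1‖ = (1, 3, -2, 1)/3.8730 = (0.2582, 0.7746, -0.5164, 0.2582).
r_{12} = q_1·w_2 = 0.2582.
u_2 = w_2 − 0.2582·q_1 = (-0.0667, -1.2000, -1.8667, -0.0667).
‖u_2‖ = 2.2211, so q_2 = (-0.0300, -0.5403, -0.8404, -0.0300).
r_{13} = q_1·w_3 = -0.5164; r_{23} = q_2·w_3 = 3.2116.
u_3 = w_3 + 0.5164·q_1 − 3.2116·q_2 = (3.2297, -0.8649, 0.4324, 0.2297).
‖u_3‖ = 3.3792, so q_3 = (0.9558, -0.2559, 0.1280, 0.0680).
Qᵀb = (-1.5492, 3.7819, -0.8718).
Back-substitute: x_3 = -0.8718/3.3792 = -0.2580.
x_2 = (3.7819 − 3.2116·(-0.2580))/2.2211 = 2.0757.
x_1 = (-1.5492 − 0.2582·2.0757 + 0.5164·(-0.2580))/3.8730 = -0.5728.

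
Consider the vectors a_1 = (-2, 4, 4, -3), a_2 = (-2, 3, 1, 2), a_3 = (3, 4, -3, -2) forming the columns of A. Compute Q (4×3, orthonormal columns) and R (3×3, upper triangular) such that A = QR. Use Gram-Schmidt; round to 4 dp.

Q = [[-0.2981, -0.3730, 0.4834], [0.5963, 0.4753, 0.6442], [0.5963, -0.0662, -0.5562], [-0.4472, 0.7941, -0.2049]], R = [[6.7082, 2.0870, 0.5963], [0.0000, 3.6938, -0.6076], [0.0000, 0.0000, 6.1053]]

a_1 = (-2, 4, 4, -3); ‖a_1‖ = 6.7082, so q_1 = (-0.2981, 0.5963, 0.5963, -0.4472).
q_1·a_2 = (-0.2981)·(-2) + 0.5963·3 + 0.5963·1 + (-0.4472)·2 = 2.0870.
u_2 = a_2 − 2.0870·q_1 = (-1.3778, 1.7556, -0.2444, 2.9333).
‖u_2‖ = 3.6938, so q_2 = (-0.3730, 0.4753, -0.0662, 0.7941).
q_1·a_3 = (-0.2981)·3 + 0.5963·4 + 0.5963·(-3) + (-0.4472)·(-2) = 0.5963; q_2·a_3 = (-0.3730)·3 + 0.4753·4 + (-0.0662)·(-3) + 0.7941·(-2) = -0.6076.
u_3 = a_3 − 0.5963·q_1 + 0.6076·q_2 = (2.9511, 3.9332, -3.3958, -1.2508).
‖u_3‖ = 6.1053, so q_3 = (0.4834, 0.6442, -0.5562, -0.2049).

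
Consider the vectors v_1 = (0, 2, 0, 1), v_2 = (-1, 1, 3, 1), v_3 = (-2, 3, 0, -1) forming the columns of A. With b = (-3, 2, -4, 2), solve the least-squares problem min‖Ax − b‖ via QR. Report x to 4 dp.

x = (1.1938, -0.8965, 0.5441)

v_1 = (0, 2, 0, 1); ‖v_1‖ = 2.2361, so e_1 = (0.0000, 0.8944, 0.0000, 0.4472).
e_1·v_2 = 0.0000·(-1) + 0.8944·1 + 0.0000·3 + 0.4472·1 = 1.3416.
u_2 = v_2 − 1.3416·e_1 = (-1.0000, -0.2000, 3.0000, 0.4000).
‖u_2‖ = 3.1937, so e_2 = (-0.3131, -0.0626, 0.9393, 0.1252).
e_1·v_3 = 0.0000·(-2) + 0.8944·3 + 0.0000·0 + 0.4472·(-1) = 2.2361; e_2·v_3 = (-0.3131)·(-2) + (-0.0626)·3 + 0.9393·0 + 0.1252·(-1) = 0.3131.
u_3 = v_3 − 2.2361·e_1 − 0.3131·e_2 = (-1.9020, 1.0196, -0.2941, -2.0392).
‖u_3‖ = 2.9836, so e_3 = (-0.6375, 0.3417, -0.0986, -0.6835).
Qᵀb = (2.6833, -2.6928, 1.6232).
Back-substitute: x_3 = 1.6232/2.9836 = 0.5441.
x_2 = (-2.6928 − 0.3131·0.5441)/3.1937 = -0.8965.
x_1 = (2.6833 − 1.3416·(-0.8965) − 2.2361·0.5441)/2.2361 = 1.1938.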